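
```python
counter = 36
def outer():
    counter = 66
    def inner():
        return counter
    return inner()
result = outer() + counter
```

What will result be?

Step 1: Global counter = 36. outer() shadows with counter = 66.
Step 2: inner() returns enclosing counter = 66. outer() = 66.
Step 3: result = 66 + global counter (36) = 102

The answer is 102.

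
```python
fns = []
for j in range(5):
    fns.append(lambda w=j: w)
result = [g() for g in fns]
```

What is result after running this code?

Step 1: Default arg w=j captures j at each iteration.
Step 2: Each lambda has its own default: 0, 1, ..., 4.
Step 3: result = [0, 1, 2, 3, 4]

The answer is [0, 1, 2, 3, 4].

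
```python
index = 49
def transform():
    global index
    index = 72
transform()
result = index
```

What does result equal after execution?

Step 1: index = 49 globally.
Step 2: transform() declares global index and sets it to 72.
Step 3: After transform(), global index = 72. result = 72

The answer is 72.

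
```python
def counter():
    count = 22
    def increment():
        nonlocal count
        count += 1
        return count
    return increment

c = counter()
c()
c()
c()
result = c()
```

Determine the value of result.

Step 1: counter() creates closure with count = 22.
Step 2: Each c() call increments count via nonlocal. After 4 calls: 22 + 4 = 26.
Step 3: result = 26

The answer is 26.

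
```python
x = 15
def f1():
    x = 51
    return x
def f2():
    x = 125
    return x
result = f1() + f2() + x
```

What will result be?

Step 1: Each function shadows global x with its own local.
Step 2: f1() returns 51, f2() returns 125.
Step 3: Global x = 15 is unchanged. result = 51 + 125 + 15 = 191

The answer is 191.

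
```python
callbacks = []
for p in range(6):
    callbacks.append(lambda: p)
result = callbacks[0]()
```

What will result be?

Step 1: The loop creates 6 lambdas, all referencing the same variable p.
Step 2: After the loop, p = 5 (final value).
Step 3: callbacks[0]() looks up p at call time and finds 5. This is the late binding gotcha. result = 5

The answer is 5.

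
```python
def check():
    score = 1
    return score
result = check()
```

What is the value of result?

Step 1: check() defines score = 1 in its local scope.
Step 2: return score finds the local variable score = 1.
Step 3: result = 1

The answer is 1.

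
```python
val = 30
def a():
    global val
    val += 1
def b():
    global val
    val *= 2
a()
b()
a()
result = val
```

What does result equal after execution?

Step 1: val = 30.
Step 2: a(): val = 30 + 1 = 31.
Step 3: b(): val = 31 * 2 = 62.
Step 4: a(): val = 62 + 1 = 63

The answer is 63.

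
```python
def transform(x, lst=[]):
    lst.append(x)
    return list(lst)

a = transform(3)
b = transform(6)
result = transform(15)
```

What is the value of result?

Step 1: Default list is shared. list() creates copies for return values.
Step 2: Internal list grows: [3] -> [3, 6] -> [3, 6, 15].
Step 3: result = [3, 6, 15]

The answer is [3, 6, 15].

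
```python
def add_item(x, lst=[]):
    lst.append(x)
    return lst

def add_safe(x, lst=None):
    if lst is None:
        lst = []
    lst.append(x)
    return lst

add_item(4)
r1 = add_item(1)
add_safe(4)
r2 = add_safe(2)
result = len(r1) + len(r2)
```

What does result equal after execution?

Step 1: add_item shares mutable default: after 2 calls, lst = [4, 1], len = 2.
Step 2: add_safe creates fresh list each time: r2 = [2], len = 1.
Step 3: result = 2 + 1 = 3

The answer is 3.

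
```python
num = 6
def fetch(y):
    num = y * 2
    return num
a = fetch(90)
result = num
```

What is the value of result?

Step 1: Global num = 6.
Step 2: fetch(90) creates local num = 90 * 2 = 180.
Step 3: Global num unchanged because no global keyword. result = 6

The answer is 6.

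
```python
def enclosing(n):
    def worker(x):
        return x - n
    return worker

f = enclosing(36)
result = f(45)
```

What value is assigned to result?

Step 1: enclosing(36) creates a closure capturing n = 36.
Step 2: f(45) computes 45 - 36 = 9.
Step 3: result = 9

The answer is 9.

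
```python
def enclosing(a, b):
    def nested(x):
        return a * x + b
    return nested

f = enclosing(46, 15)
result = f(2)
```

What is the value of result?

Step 1: enclosing(46, 15) captures a = 46, b = 15.
Step 2: f(2) computes 46 * 2 + 15 = 107.
Step 3: result = 107

The answer is 107.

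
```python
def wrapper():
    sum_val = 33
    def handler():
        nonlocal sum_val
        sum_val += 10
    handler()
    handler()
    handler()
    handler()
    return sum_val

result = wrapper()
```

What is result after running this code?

Step 1: sum_val starts at 33.
Step 2: handler() is called 4 times, each adding 10.
Step 3: sum_val = 33 + 10 * 4 = 73

The answer is 73.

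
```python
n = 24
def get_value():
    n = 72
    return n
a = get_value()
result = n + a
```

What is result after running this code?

Step 1: Global n = 24. get_value() returns local n = 72.
Step 2: a = 72. Global n still = 24.
Step 3: result = 24 + 72 = 96

The answer is 96.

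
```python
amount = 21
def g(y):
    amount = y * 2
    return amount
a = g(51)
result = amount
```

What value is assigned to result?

Step 1: Global amount = 21.
Step 2: g(51) creates local amount = 51 * 2 = 102.
Step 3: Global amount unchanged because no global keyword. result = 21

The answer is 21.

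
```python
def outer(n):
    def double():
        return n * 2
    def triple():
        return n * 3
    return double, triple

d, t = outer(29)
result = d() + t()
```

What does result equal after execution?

Step 1: Both closures capture the same n = 29.
Step 2: d() = 29 * 2 = 58, t() = 29 * 3 = 87.
Step 3: result = 58 + 87 = 145

The answer is 145.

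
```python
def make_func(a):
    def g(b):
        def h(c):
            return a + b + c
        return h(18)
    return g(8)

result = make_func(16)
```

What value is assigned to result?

Step 1: a = 16, b = 8, c = 18 across three nested scopes.
Step 2: h() accesses all three via LEGB rule.
Step 3: result = 16 + 8 + 18 = 42

The answer is 42.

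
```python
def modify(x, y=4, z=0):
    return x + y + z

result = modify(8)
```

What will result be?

Step 1: modify(8) uses defaults y = 4, z = 0.
Step 2: Returns 8 + 4 + 0 = 12.
Step 3: result = 12

The answer is 12.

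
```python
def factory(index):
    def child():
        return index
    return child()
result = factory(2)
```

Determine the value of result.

Step 1: factory(2) binds parameter index = 2.
Step 2: child() looks up index in enclosing scope and finds the parameter index = 2.
Step 3: result = 2

The answer is 2.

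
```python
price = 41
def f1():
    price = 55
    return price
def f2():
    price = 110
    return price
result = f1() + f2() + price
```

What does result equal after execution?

Step 1: Each function shadows global price with its own local.
Step 2: f1() returns 55, f2() returns 110.
Step 3: Global price = 41 is unchanged. result = 55 + 110 + 41 = 206

The answer is 206.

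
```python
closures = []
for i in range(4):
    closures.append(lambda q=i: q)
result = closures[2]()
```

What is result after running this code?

Step 1: Default argument q=i captures i's value at each iteration.
Step 2: closures[2] captured q = 2 when i was 2.
Step 3: result = 2

The answer is 2.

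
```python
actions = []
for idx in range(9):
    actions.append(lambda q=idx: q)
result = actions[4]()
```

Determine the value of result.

Step 1: Default argument q=idx captures idx's value at each iteration.
Step 2: actions[4] captured q = 4 when idx was 4.
Step 3: result = 4

The answer is 4.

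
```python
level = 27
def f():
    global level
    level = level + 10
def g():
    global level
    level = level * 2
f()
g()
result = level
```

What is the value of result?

Step 1: level = 27.
Step 2: f() adds 10: level = 27 + 10 = 37.
Step 3: g() doubles: level = 37 * 2 = 74.
Step 4: result = 74

The answer is 74.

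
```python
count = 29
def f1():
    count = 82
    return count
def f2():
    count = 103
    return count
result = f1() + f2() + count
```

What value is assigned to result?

Step 1: Each function shadows global count with its own local.
Step 2: f1() returns 82, f2() returns 103.
Step 3: Global count = 29 is unchanged. result = 82 + 103 + 29 = 214

The answer is 214.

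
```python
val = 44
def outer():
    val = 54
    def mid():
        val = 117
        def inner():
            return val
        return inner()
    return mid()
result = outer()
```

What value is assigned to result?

Step 1: Three levels of shadowing: global 44, outer 54, mid 117.
Step 2: inner() finds val = 117 in enclosing mid() scope.
Step 3: result = 117

The answer is 117.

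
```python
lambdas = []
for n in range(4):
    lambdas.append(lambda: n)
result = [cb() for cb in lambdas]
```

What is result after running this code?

Step 1: All 4 lambdas share the same variable n.
Step 2: After the loop, n = 3.
Step 3: Each call returns 3. result = [3, 3, 3, 3]

The answer is [3, 3, 3, 3].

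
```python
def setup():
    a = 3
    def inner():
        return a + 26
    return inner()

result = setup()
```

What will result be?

Step 1: setup() defines a = 3.
Step 2: inner() reads a = 3 from enclosing scope, returns 3 + 26 = 29.
Step 3: result = 29

The answer is 29.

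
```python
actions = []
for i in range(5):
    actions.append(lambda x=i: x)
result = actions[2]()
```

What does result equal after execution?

Step 1: Default argument x=i captures i's value at each iteration.
Step 2: actions[2] captured x = 2 when i was 2.
Step 3: result = 2

The answer is 2.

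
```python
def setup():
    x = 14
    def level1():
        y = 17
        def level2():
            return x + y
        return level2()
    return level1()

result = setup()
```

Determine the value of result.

Step 1: x = 14 in setup. y = 17 in level1.
Step 2: level2() reads x = 14 and y = 17 from enclosing scopes.
Step 3: result = 14 + 17 = 31

The answer is 31.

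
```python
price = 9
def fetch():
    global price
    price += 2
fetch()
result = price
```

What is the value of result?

Step 1: price = 9 globally.
Step 2: fetch() modifies global price: price += 2 = 11.
Step 3: result = 11

The answer is 11.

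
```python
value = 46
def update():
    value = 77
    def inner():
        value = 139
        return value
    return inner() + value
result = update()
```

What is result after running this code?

Step 1: update() has local value = 77. inner() has local value = 139.
Step 2: inner() returns its local value = 139.
Step 3: update() returns 139 + its own value (77) = 216

The answer is 216.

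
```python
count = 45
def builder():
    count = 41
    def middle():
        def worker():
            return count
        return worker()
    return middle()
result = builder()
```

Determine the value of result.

Step 1: builder() defines count = 41. middle() and worker() have no local count.
Step 2: worker() checks local (none), enclosing middle() (none), enclosing builder() and finds count = 41.
Step 3: result = 41

The answer is 41.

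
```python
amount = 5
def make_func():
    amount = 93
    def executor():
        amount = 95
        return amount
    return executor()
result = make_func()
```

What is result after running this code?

Step 1: Three scopes define amount: global (5), make_func (93), executor (95).
Step 2: executor() has its own local amount = 95, which shadows both enclosing and global.
Step 3: result = 95 (local wins in LEGB)

The answer is 95.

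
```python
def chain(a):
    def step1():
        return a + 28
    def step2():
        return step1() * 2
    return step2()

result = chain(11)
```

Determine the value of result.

Step 1: chain(11) captures a = 11.
Step 2: step2() calls step1() which returns 11 + 28 = 39.
Step 3: step2() returns 39 * 2 = 78

The answer is 78.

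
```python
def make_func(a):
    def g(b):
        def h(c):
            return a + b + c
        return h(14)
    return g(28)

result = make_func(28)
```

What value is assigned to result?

Step 1: a = 28, b = 28, c = 14 across three nested scopes.
Step 2: h() accesses all three via LEGB rule.
Step 3: result = 28 + 28 + 14 = 70

The answer is 70.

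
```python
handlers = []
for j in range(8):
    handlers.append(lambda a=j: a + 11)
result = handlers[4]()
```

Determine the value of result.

Step 1: Default argument a=j captures j's value at definition time.
Step 2: handlers[4] was defined when j = 4, so a defaults to 4.
Step 3: result = 4 + 11 = 15 (default arg fixes the late binding issue)

The answer is 15.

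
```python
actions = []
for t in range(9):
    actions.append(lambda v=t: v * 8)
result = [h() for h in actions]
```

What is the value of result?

Step 1: Default arg v=t captures t at each iteration.
Step 2: actions[k] has v defaulting to k, returns k * 8.
Step 3: result = [0, 8, 16, 24, 32, 40, 48, 56, 64]

The answer is [0, 8, 16, 24, 32, 40, 48, 56, 64].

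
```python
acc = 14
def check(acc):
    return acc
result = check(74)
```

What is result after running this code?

Step 1: Global acc = 14.
Step 2: check(74) takes parameter acc = 74, which shadows the global.
Step 3: result = 74

The answer is 74.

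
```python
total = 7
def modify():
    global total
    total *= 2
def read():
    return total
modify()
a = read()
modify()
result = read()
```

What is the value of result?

Step 1: total = 7.
Step 2: First modify(): total = 7 * 2 = 14.
Step 3: Second modify(): total = 14 * 2 = 28.
Step 4: read() returns 28

The answer is 28.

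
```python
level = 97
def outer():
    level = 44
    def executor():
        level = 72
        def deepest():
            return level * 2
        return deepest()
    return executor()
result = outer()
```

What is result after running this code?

Step 1: deepest() looks up level through LEGB: not local, finds level = 72 in enclosing executor().
Step 2: Returns 72 * 2 = 144.
Step 3: result = 144

The answer is 144.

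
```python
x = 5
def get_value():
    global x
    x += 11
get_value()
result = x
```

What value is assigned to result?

Step 1: x = 5 globally.
Step 2: get_value() modifies global x: x += 11 = 16.
Step 3: result = 16

The answer is 16.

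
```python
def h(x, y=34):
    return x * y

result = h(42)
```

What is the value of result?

Step 1: h(42) uses default y = 34.
Step 2: Returns 42 * 34 = 1428.
Step 3: result = 1428

The answer is 1428.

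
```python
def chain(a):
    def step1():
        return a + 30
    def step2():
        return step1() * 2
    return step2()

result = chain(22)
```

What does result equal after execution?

Step 1: chain(22) captures a = 22.
Step 2: step2() calls step1() which returns 22 + 30 = 52.
Step 3: step2() returns 52 * 2 = 104

The answer is 104.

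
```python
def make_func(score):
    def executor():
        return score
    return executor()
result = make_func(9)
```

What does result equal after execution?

Step 1: make_func(9) binds parameter score = 9.
Step 2: executor() looks up score in enclosing scope and finds the parameter score = 9.
Step 3: result = 9

The answer is 9.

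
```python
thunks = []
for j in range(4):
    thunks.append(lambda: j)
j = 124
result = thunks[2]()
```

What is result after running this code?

Step 1: Lambdas capture the variable j by reference, not by value.
Step 2: After the loop, j is reassigned to 124.
Step 3: thunks[2]() looks up the current j = 124. result = 124

The answer is 124.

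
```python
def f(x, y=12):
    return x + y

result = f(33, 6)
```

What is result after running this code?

Step 1: f(33, 6) overrides default y with 6.
Step 2: Returns 33 + 6 = 39.
Step 3: result = 39

The answer is 39.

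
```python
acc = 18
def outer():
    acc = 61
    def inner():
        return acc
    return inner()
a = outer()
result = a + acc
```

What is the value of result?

Step 1: outer() has local acc = 61. inner() reads from enclosing.
Step 2: outer() returns 61. Global acc = 18 unchanged.
Step 3: result = 61 + 18 = 79

The answer is 79.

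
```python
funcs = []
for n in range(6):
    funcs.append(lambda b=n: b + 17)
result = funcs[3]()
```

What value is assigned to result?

Step 1: Default argument b=n captures n's value at definition time.
Step 2: funcs[3] was defined when n = 3, so b defaults to 3.
Step 3: result = 3 + 17 = 20 (default arg fixes the late binding issue)

The answer is 20.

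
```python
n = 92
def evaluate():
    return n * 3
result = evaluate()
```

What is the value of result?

Step 1: n = 92 is defined globally.
Step 2: evaluate() looks up n from global scope = 92, then computes 92 * 3 = 276.
Step 3: result = 276

The answer is 276.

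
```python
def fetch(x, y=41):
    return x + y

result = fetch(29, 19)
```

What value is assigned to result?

Step 1: fetch(29, 19) overrides default y with 19.
Step 2: Returns 29 + 19 = 48.
Step 3: result = 48

The answer is 48.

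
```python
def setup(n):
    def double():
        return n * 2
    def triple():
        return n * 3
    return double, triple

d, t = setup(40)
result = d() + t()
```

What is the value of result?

Step 1: Both closures capture the same n = 40.
Step 2: d() = 40 * 2 = 80, t() = 40 * 3 = 120.
Step 3: result = 80 + 120 = 200

The answer is 200.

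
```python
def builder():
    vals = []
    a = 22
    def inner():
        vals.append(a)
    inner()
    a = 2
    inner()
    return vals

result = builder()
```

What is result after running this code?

Step 1: a = 22. inner() appends current a to vals.
Step 2: First inner(): appends 22. Then a = 2.
Step 3: Second inner(): appends 2 (closure sees updated a). result = [22, 2]

The answer is [22, 2].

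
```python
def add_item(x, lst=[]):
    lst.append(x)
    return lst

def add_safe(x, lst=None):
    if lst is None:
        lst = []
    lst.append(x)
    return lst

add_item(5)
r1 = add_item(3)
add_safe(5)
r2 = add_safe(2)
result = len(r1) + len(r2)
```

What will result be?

Step 1: add_item shares mutable default: after 2 calls, lst = [5, 3], len = 2.
Step 2: add_safe creates fresh list each time: r2 = [2], len = 1.
Step 3: result = 2 + 1 = 3

The answer is 3.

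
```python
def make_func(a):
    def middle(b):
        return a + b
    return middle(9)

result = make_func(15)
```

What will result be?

Step 1: make_func(15) passes a = 15.
Step 2: middle(9) has b = 9, reads a = 15 from enclosing.
Step 3: result = 15 + 9 = 24

The answer is 24.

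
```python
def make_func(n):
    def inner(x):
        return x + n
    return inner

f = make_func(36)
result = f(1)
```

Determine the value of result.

Step 1: make_func(36) creates a closure that captures n = 36.
Step 2: f(1) calls the closure with x = 1, returning 1 + 36 = 37.
Step 3: result = 37

The answer is 37.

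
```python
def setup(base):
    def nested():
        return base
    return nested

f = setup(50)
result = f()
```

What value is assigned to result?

Step 1: setup(50) creates closure capturing base = 50.
Step 2: f() returns the captured base = 50.
Step 3: result = 50

The answer is 50.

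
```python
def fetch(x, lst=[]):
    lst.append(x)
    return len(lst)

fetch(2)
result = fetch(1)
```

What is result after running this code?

Step 1: Mutable default list persists between calls.
Step 2: First call: lst = [2], len = 1. Second call: lst = [2, 1], len = 2.
Step 3: result = 2

The answer is 2.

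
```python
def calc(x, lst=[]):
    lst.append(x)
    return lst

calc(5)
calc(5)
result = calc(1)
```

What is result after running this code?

Step 1: Mutable default argument gotcha! The list [] is created once.
Step 2: Each call appends to the SAME list: [5], [5, 5], [5, 5, 1].
Step 3: result = [5, 5, 1]

The answer is [5, 5, 1].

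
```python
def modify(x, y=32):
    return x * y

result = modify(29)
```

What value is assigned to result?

Step 1: modify(29) uses default y = 32.
Step 2: Returns 29 * 32 = 928.
Step 3: result = 928

The answer is 928.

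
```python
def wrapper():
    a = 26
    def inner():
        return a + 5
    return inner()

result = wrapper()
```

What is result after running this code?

Step 1: wrapper() defines a = 26.
Step 2: inner() reads a = 26 from enclosing scope, returns 26 + 5 = 31.
Step 3: result = 31

The answer is 31.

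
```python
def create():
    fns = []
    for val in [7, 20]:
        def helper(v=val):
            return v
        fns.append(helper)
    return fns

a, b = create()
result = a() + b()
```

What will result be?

Step 1: Default argument v=val captures val at each iteration.
Step 2: a() returns 7 (captured at first iteration), b() returns 20 (captured at second).
Step 3: result = 7 + 20 = 27

The answer is 27.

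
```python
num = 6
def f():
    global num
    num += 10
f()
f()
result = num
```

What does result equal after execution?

Step 1: num = 6.
Step 2: First f(): num = 6 + 10 = 16.
Step 3: Second f(): num = 16 + 10 = 26. result = 26

The answer is 26.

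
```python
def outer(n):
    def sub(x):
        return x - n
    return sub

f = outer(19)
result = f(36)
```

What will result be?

Step 1: outer(19) creates a closure capturing n = 19.
Step 2: f(36) computes 36 - 19 = 17.
Step 3: result = 17

The answer is 17.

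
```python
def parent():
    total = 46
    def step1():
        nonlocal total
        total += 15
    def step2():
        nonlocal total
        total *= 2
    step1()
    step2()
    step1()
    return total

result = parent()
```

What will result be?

Step 1: total = 46.
Step 2: step1(): total = 46 + 15 = 61.
Step 3: step2(): total = 61 * 2 = 122.
Step 4: step1(): total = 122 + 15 = 137. result = 137

The answer is 137.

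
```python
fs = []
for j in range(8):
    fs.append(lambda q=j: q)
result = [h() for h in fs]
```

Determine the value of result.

Step 1: Default arg q=j captures j at each iteration.
Step 2: Each lambda has its own default: 0, 1, ..., 7.
Step 3: result = [0, 1, 2, 3, 4, 5, 6, 7]

The answer is [0, 1, 2, 3, 4, 5, 6, 7].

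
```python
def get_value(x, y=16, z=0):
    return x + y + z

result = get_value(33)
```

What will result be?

Step 1: get_value(33) uses defaults y = 16, z = 0.
Step 2: Returns 33 + 16 + 0 = 49.
Step 3: result = 49

The answer is 49.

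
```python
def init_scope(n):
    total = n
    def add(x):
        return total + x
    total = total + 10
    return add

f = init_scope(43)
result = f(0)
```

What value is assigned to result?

Step 1: init_scope(43) sets total = 43, then total = 43 + 10 = 53.
Step 2: Closures capture by reference, so add sees total = 53.
Step 3: f(0) returns 53 + 0 = 53

The answer is 53.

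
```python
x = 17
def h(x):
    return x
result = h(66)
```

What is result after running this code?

Step 1: Global x = 17.
Step 2: h(66) takes parameter x = 66, which shadows the global.
Step 3: result = 66

The answer is 66.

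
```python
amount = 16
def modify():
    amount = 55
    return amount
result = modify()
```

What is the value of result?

Step 1: Global amount = 16.
Step 2: modify() creates local amount = 55, shadowing the global.
Step 3: Returns local amount = 55. result = 55

The answer is 55.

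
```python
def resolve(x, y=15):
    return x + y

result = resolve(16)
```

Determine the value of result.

Step 1: resolve(16) uses default y = 15.
Step 2: Returns 16 + 15 = 31.
Step 3: result = 31

The answer is 31.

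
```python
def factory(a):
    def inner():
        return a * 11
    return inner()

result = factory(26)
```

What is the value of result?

Step 1: factory(26) binds parameter a = 26.
Step 2: inner() accesses a = 26 from enclosing scope.
Step 3: result = 26 * 11 = 286

The answer is 286.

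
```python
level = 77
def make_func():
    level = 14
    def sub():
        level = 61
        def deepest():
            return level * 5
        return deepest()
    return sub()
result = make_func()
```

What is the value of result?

Step 1: deepest() looks up level through LEGB: not local, finds level = 61 in enclosing sub().
Step 2: Returns 61 * 5 = 305.
Step 3: result = 305

The answer is 305.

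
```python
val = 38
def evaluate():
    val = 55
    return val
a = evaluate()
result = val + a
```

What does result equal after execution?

Step 1: Global val = 38. evaluate() returns local val = 55.
Step 2: a = 55. Global val still = 38.
Step 3: result = 38 + 55 = 93

The answer is 93.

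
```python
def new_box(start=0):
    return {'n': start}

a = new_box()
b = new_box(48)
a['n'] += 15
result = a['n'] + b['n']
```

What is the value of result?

Step 1: new_box() returns a new dict each call (immutable default 0).
Step 2: a = {'n': 0}, b = {'n': 48}.
Step 3: a['n'] += 15 = 15. result = 15 + 48 = 63

The answer is 63.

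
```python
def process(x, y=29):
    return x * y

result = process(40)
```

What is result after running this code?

Step 1: process(40) uses default y = 29.
Step 2: Returns 40 * 29 = 1160.
Step 3: result = 1160

The answer is 1160.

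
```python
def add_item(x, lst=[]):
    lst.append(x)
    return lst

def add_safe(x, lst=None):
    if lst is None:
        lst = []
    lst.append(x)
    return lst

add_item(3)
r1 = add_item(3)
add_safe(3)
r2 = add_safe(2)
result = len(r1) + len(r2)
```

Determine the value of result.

Step 1: add_item shares mutable default: after 2 calls, lst = [3, 3], len = 2.
Step 2: add_safe creates fresh list each time: r2 = [2], len = 1.
Step 3: result = 2 + 1 = 3

The answer is 3.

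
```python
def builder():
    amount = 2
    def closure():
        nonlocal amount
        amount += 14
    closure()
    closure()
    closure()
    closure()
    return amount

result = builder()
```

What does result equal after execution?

Step 1: amount starts at 2.
Step 2: closure() is called 4 times, each adding 14.
Step 3: amount = 2 + 14 * 4 = 58

The answer is 58.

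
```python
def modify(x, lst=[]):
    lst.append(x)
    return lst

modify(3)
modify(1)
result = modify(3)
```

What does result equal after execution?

Step 1: Mutable default argument gotcha! The list [] is created once.
Step 2: Each call appends to the SAME list: [3], [3, 1], [3, 1, 3].
Step 3: result = [3, 1, 3]

The answer is [3, 1, 3].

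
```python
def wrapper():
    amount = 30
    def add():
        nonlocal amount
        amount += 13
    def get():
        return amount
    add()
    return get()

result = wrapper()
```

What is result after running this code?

Step 1: amount = 30. add() modifies it via nonlocal, get() reads it.
Step 2: add() makes amount = 30 + 13 = 43.
Step 3: get() returns 43. result = 43

The answer is 43.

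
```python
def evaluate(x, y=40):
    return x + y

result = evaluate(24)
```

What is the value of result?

Step 1: evaluate(24) uses default y = 40.
Step 2: Returns 24 + 40 = 64.
Step 3: result = 64

The answer is 64.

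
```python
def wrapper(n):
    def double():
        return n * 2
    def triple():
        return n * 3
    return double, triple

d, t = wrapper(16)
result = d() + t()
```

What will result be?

Step 1: Both closures capture the same n = 16.
Step 2: d() = 16 * 2 = 32, t() = 16 * 3 = 48.
Step 3: result = 32 + 48 = 80

The answer is 80.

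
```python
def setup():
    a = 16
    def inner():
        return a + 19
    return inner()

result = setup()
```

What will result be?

Step 1: setup() defines a = 16.
Step 2: inner() reads a = 16 from enclosing scope, returns 16 + 19 = 35.
Step 3: result = 35

The answer is 35.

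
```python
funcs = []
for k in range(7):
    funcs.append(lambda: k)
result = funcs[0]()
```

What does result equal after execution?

Step 1: The loop creates 7 lambdas, all referencing the same variable k.
Step 2: After the loop, k = 6 (final value).
Step 3: funcs[0]() looks up k at call time and finds 6. This is the late binding gotcha. result = 6

The answer is 6.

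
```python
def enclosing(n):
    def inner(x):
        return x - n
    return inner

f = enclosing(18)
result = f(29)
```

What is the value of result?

Step 1: enclosing(18) creates a closure capturing n = 18.
Step 2: f(29) computes 29 - 18 = 11.
Step 3: result = 11

The answer is 11.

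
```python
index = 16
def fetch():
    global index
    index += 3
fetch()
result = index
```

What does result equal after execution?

Step 1: index = 16 globally.
Step 2: fetch() modifies global index: index += 3 = 19.
Step 3: result = 19

The answer is 19.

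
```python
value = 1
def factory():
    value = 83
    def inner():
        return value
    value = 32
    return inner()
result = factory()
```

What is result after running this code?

Step 1: factory() sets value = 83, then later value = 32.
Step 2: inner() is called after value is reassigned to 32. Closures capture variables by reference, not by value.
Step 3: result = 32

The answer is 32.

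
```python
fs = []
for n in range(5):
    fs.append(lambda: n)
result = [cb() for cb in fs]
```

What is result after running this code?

Step 1: All 5 lambdas share the same variable n.
Step 2: After the loop, n = 4.
Step 3: Each call returns 4. result = [4, 4, 4, 4, 4]

The answer is [4, 4, 4, 4, 4].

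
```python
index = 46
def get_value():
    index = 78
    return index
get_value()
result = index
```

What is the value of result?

Step 1: index = 46 globally.
Step 2: get_value() creates a LOCAL index = 78 (no global keyword!).
Step 3: The global index is unchanged. result = 46

The answer is 46.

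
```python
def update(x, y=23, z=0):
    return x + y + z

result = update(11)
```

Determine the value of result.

Step 1: update(11) uses defaults y = 23, z = 0.
Step 2: Returns 11 + 23 + 0 = 34.
Step 3: result = 34

The answer is 34.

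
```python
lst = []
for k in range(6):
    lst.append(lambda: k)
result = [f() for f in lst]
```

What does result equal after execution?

Step 1: All 6 lambdas share the same variable k.
Step 2: After the loop, k = 5.
Step 3: Each call returns 5. result = [5, 5, 5, 5, 5, 5]

The answer is [5, 5, 5, 5, 5, 5].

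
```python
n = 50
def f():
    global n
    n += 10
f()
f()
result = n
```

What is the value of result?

Step 1: n = 50.
Step 2: First f(): n = 50 + 10 = 60.
Step 3: Second f(): n = 60 + 10 = 70. result = 70

The answer is 70.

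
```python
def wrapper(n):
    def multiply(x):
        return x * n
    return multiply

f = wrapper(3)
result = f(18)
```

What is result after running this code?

Step 1: wrapper(3) returns multiply closure with n = 3.
Step 2: f(18) computes 18 * 3 = 54.
Step 3: result = 54

The answer is 54.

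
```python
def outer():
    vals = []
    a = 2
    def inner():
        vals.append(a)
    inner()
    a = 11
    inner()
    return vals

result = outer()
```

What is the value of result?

Step 1: a = 2. inner() appends current a to vals.
Step 2: First inner(): appends 2. Then a = 11.
Step 3: Second inner(): appends 11 (closure sees updated a). result = [2, 11]

The answer is [2, 11].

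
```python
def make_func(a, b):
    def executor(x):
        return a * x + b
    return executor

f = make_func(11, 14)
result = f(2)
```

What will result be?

Step 1: make_func(11, 14) captures a = 11, b = 14.
Step 2: f(2) computes 11 * 2 + 14 = 36.
Step 3: result = 36

The answer is 36.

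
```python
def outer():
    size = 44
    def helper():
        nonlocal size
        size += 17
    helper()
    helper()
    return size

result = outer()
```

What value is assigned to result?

Step 1: size starts at 44.
Step 2: helper() is called 2 times, each adding 17.
Step 3: size = 44 + 17 * 2 = 78

The answer is 78.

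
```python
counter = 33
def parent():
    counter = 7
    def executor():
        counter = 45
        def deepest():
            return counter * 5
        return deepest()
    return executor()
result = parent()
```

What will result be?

Step 1: deepest() looks up counter through LEGB: not local, finds counter = 45 in enclosing executor().
Step 2: Returns 45 * 5 = 225.
Step 3: result = 225

The answer is 225.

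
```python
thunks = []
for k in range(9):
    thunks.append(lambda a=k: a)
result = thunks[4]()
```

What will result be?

Step 1: Default argument a=k captures k's value at each iteration.
Step 2: thunks[4] captured a = 4 when k was 4.
Step 3: result = 4

The answer is 4.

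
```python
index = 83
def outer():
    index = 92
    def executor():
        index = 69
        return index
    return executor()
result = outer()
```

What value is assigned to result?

Step 1: Three scopes define index: global (83), outer (92), executor (69).
Step 2: executor() has its own local index = 69, which shadows both enclosing and global.
Step 3: result = 69 (local wins in LEGB)

The answer is 69.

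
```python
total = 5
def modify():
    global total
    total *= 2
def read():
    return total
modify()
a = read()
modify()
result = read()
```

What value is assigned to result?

Step 1: total = 5.
Step 2: First modify(): total = 5 * 2 = 10.
Step 3: Second modify(): total = 10 * 2 = 20.
Step 4: read() returns 20

The answer is 20.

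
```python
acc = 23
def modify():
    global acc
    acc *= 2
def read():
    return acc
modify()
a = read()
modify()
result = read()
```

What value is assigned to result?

Step 1: acc = 23.
Step 2: First modify(): acc = 23 * 2 = 46.
Step 3: Second modify(): acc = 46 * 2 = 92.
Step 4: read() returns 92

The answer is 92.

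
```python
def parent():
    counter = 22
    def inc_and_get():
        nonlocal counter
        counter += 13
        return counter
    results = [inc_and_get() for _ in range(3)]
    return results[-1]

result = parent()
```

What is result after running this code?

Step 1: counter = 22.
Step 2: Three calls to inc_and_get(), each adding 13.
Step 3: Last value = 22 + 13 * 3 = 61

The answer is 61.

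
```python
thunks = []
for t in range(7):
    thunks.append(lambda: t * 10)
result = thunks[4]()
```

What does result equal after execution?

Step 1: All lambdas reference the same variable t (late binding).
Step 2: After the loop, t = 6. Every lambda returns t * 10.
Step 3: thunks[4]() = 6 * 10 = 60

The answer is 60.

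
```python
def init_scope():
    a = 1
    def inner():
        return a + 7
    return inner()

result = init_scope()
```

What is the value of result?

Step 1: init_scope() defines a = 1.
Step 2: inner() reads a = 1 from enclosing scope, returns 1 + 7 = 8.
Step 3: result = 8

The answer is 8.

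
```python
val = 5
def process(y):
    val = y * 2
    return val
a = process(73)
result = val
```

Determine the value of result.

Step 1: Global val = 5.
Step 2: process(73) creates local val = 73 * 2 = 146.
Step 3: Global val unchanged because no global keyword. result = 5

The answer is 5.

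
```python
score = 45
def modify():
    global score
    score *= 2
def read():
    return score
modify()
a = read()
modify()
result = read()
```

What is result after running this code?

Step 1: score = 45.
Step 2: First modify(): score = 45 * 2 = 90.
Step 3: Second modify(): score = 90 * 2 = 180.
Step 4: read() returns 180

The answer is 180.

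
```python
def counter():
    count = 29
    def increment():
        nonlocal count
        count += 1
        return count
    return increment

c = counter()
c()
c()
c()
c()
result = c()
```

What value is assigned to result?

Step 1: counter() creates closure with count = 29.
Step 2: Each c() call increments count via nonlocal. After 5 calls: 29 + 5 = 34.
Step 3: result = 34

The answer is 34.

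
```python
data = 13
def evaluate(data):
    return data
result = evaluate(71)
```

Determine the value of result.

Step 1: Global data = 13.
Step 2: evaluate(71) takes parameter data = 71, which shadows the global.
Step 3: result = 71

The answer is 71.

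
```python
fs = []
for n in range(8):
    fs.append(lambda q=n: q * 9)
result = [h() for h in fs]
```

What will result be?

Step 1: Default arg q=n captures n at each iteration.
Step 2: fs[k] has q defaulting to k, returns k * 9.
Step 3: result = [0, 9, 18, 27, 36, 45, 54, 63]

The answer is [0, 9, 18, 27, 36, 45, 54, 63].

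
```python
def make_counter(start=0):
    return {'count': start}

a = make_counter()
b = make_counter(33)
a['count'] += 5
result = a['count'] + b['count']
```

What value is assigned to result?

Step 1: make_counter() returns a new dict each call (immutable default 0).
Step 2: a = {'count': 0}, b = {'count': 33}.
Step 3: a['count'] += 5 = 5. result = 5 + 33 = 38

The answer is 38.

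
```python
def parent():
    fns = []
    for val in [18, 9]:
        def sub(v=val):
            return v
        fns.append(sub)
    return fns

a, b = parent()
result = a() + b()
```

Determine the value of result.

Step 1: Default argument v=val captures val at each iteration.
Step 2: a() returns 18 (captured at first iteration), b() returns 9 (captured at second).
Step 3: result = 18 + 9 = 27

The answer is 27.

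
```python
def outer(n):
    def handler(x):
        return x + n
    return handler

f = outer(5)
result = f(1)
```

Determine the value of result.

Step 1: outer(5) creates a closure that captures n = 5.
Step 2: f(1) calls the closure with x = 1, returning 1 + 5 = 6.
Step 3: result = 6

The answer is 6.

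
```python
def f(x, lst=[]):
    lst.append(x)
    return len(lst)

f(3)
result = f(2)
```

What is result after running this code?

Step 1: Mutable default list persists between calls.
Step 2: First call: lst = [3], len = 1. Second call: lst = [3, 2], len = 2.
Step 3: result = 2

The answer is 2.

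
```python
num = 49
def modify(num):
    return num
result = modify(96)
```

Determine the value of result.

Step 1: Global num = 49.
Step 2: modify(96) takes parameter num = 96, which shadows the global.
Step 3: result = 96

The answer is 96.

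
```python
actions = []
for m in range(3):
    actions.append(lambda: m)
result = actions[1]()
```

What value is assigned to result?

Step 1: The loop creates 3 lambdas, all referencing the same variable m.
Step 2: After the loop, m = 2 (final value).
Step 3: actions[1]() looks up m at call time and finds 2. This is the late binding gotcha. result = 2

The answer is 2.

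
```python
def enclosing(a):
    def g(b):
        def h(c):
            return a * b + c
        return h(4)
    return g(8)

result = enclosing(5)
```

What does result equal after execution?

Step 1: a = 5, b = 8, c = 4.
Step 2: h() computes a * b + c = 5 * 8 + 4 = 44.
Step 3: result = 44

The answer is 44.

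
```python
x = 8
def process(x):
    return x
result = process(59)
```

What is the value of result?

Step 1: Global x = 8.
Step 2: process(59) takes parameter x = 59, which shadows the global.
Step 3: result = 59

The answer is 59.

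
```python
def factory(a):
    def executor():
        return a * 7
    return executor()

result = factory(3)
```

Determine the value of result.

Step 1: factory(3) binds parameter a = 3.
Step 2: executor() accesses a = 3 from enclosing scope.
Step 3: result = 3 * 7 = 21

The answer is 21.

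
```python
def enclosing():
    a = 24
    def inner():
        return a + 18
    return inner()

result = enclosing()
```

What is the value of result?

Step 1: enclosing() defines a = 24.
Step 2: inner() reads a = 24 from enclosing scope, returns 24 + 18 = 42.
Step 3: result = 42

The answer is 42.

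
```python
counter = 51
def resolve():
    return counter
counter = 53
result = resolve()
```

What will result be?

Step 1: counter is first set to 51, then reassigned to 53.
Step 2: resolve() is called after the reassignment, so it looks up the current global counter = 53.
Step 3: result = 53

The answer is 53.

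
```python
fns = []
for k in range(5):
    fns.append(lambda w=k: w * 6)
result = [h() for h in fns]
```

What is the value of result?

Step 1: Default arg w=k captures k at each iteration.
Step 2: fns[k] has w defaulting to k, returns k * 6.
Step 3: result = [0, 6, 12, 18, 24]

The answer is [0, 6, 12, 18, 24].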